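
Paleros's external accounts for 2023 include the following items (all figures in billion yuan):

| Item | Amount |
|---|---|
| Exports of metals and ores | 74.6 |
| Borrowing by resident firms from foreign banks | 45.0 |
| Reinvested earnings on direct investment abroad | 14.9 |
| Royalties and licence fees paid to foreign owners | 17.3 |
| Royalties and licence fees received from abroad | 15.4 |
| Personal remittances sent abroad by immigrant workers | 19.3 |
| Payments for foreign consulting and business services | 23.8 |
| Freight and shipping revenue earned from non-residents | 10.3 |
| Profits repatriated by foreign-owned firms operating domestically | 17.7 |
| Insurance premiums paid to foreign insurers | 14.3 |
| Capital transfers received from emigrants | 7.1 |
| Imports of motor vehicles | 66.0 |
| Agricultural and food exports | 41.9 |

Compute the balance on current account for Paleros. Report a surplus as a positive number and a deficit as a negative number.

Goods: -66.0 + 74.6 + 41.9 = 50.5
Services: -14.3 - 23.8 - 17.3 + 10.3 + 15.4 = -29.7
Primary income: 14.9 - 17.7 = -2.8
Secondary income: -19.3
Current account = 50.5 + (-29.7) + (-2.8) + (-19.3) = -1.3
(Excluded from the current account — financial account: borrowing by resident firms from foreign banks 45.0; capital account: capital transfers received from emigrants 7.1.)

-1.3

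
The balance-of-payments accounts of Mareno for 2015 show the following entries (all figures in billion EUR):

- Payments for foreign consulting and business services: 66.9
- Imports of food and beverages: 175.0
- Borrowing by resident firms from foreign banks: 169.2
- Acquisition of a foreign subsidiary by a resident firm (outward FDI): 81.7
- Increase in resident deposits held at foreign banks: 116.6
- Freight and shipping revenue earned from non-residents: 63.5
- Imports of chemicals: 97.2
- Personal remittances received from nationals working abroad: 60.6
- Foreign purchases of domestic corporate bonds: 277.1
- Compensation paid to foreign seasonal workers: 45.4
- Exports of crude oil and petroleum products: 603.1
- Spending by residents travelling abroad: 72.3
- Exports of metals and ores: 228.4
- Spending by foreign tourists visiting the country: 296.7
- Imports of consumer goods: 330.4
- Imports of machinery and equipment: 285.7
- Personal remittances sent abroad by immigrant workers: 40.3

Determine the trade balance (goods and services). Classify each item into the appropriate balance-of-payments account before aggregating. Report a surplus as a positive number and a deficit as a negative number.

164.2

Goods: -175.0 + 603.1 - 285.7 + 228.4 - 97.2 - 330.4 = -56.8
Services: 63.5 - 72.3 + 296.7 - 66.9 = 221.0
Trade balance = -56.8 + 221.0 = 164.2
(Excluded from the trade balance — financial account: borrowing by resident firms from foreign banks 169.2, acquisition of a foreign subsidiary by a resident firm (outward FDI) 81.7, increase in resident deposits held at foreign banks 116.6, foreign purchases of domestic corporate bonds 277.1; secondary income: personal remittances received from nationals working abroad 60.6, personal remittances sent abroad by immigrant workers 40.3; primary income: compensation paid to foreign seasonal workers 45.4.)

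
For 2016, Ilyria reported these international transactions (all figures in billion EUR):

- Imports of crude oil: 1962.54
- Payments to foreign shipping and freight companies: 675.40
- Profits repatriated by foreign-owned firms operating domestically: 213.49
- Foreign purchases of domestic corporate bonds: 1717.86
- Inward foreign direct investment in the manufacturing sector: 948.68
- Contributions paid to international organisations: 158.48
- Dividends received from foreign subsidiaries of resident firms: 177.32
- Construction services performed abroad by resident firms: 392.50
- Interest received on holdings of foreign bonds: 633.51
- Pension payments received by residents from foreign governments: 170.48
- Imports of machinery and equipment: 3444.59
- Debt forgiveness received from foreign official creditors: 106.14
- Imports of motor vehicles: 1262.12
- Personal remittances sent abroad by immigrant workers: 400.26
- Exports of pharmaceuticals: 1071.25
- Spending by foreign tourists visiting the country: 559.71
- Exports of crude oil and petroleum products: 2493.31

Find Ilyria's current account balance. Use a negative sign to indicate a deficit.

-2618.80

Goods: 2493.31 - 1262.12 - 1962.54 - 3444.59 + 1071.25 = -3104.69
Services: -675.40 + 559.71 + 392.50 = 276.81
Primary income: 633.51 + 177.32 - 213.49 = 597.34
Secondary income: -158.48 - 400.26 + 170.48 = -388.26
Current account = (-3104.69) + 276.81 + 597.34 + (-388.26) = -2618.80
(Excluded from the current account — financial account: foreign purchases of domestic corporate bonds 1717.86, inward foreign direct investment in the manufacturing sector 948.68; capital account: debt forgiveness received from foreign official creditors 106.14.)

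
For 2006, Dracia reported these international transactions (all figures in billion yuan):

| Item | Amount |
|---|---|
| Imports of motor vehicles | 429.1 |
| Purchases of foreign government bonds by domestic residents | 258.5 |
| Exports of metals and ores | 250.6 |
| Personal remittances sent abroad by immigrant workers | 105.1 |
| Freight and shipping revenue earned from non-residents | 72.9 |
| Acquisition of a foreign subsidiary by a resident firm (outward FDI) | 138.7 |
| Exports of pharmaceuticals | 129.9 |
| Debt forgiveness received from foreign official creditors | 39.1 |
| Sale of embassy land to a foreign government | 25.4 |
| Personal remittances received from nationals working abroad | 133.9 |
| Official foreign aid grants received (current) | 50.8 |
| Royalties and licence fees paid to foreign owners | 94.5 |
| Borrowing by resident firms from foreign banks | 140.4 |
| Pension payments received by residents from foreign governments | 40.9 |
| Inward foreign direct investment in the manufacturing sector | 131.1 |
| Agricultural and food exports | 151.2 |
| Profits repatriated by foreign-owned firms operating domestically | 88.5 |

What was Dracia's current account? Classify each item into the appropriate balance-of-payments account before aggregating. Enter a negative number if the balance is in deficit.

113.0

Goods: 151.2 + 250.6 - 429.1 + 129.9 = 102.6
Services: -94.5 + 72.9 = -21.6
Primary income: -88.5
Secondary income: 133.9 + 40.9 + 50.8 - 105.1 = 120.5
Current account = 102.6 + (-21.6) + (-88.5) + 120.5 = 113.0
(Excluded from the current account — financial account: purchases of foreign government bonds by domestic residents 258.5, acquisition of a foreign subsidiary by a resident firm (outward FDI) 138.7, borrowing by resident firms from foreign banks 140.4, inward foreign direct investment in the manufacturing sector 131.1; capital account: debt forgiveness received from foreign official creditors 39.1, sale of embassy land to a foreign government 25.4.)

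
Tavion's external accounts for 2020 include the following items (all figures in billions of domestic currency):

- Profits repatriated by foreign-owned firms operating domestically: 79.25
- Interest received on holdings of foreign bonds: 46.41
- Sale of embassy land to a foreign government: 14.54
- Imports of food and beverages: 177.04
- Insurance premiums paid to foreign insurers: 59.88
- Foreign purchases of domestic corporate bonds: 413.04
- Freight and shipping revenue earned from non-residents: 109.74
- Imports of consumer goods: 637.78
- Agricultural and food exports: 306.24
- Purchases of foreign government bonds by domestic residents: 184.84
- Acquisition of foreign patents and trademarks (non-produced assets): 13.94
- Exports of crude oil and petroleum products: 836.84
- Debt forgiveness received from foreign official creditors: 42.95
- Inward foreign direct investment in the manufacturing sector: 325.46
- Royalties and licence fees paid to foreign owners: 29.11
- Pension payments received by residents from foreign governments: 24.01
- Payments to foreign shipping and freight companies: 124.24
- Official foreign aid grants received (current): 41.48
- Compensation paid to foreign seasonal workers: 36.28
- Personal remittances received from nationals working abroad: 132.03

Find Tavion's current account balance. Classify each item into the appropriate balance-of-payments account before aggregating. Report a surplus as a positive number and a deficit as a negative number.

353.17

Goods: 836.84 - 177.04 + 306.24 - 637.78 = 328.26
Services: 109.74 - 29.11 - 124.24 - 59.88 = -103.49
Primary income: 46.41 - 79.25 - 36.28 = -69.12
Secondary income: 41.48 + 132.03 + 24.01 = 197.52
Current account = 328.26 + (-103.49) + (-69.12) + 197.52 = 353.17
(Excluded from the current account — capital account: sale of embassy land to a foreign government 14.54, acquisition of foreign patents and trademarks (non-produced assets) 13.94, debt forgiveness received from foreign official creditors 42.95; financial account: foreign purchases of domestic corporate bonds 413.04, purchases of foreign government bonds by domestic residents 184.84, inward foreign direct investment in the manufacturing sector 325.46.)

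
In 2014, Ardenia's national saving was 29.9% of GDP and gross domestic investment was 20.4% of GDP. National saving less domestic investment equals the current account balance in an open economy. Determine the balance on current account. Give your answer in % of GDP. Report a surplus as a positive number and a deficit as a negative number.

CA = S - I = 29.9 - 20.4 = 9.5

9.5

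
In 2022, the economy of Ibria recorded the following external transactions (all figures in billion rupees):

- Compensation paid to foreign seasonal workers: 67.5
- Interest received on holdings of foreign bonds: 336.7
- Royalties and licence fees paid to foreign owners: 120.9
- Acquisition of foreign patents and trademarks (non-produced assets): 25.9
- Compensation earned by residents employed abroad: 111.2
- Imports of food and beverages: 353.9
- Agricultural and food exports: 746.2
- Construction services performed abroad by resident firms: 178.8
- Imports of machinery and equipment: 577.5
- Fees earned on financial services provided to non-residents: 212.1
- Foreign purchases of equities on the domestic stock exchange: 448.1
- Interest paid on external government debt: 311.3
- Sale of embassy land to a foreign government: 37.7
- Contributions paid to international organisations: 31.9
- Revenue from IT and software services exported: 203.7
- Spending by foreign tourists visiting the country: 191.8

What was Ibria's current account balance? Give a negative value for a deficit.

517.5

Goods: -353.9 - 577.5 + 746.2 = -185.2
Services: 191.8 + 178.8 + 212.1 - 120.9 + 203.7 = 665.5
Primary income: -67.5 + 336.7 + 111.2 - 311.3 = 69.1
Secondary income: -31.9
Current account = (-185.2) + 665.5 + 69.1 + (-31.9) = 517.5
(Excluded from the current account — capital account: acquisition of foreign patents and trademarks (non-produced assets) 25.9, sale of embassy land to a foreign government 37.7; financial account: foreign purchases of equities on the domestic stock exchange 448.1.)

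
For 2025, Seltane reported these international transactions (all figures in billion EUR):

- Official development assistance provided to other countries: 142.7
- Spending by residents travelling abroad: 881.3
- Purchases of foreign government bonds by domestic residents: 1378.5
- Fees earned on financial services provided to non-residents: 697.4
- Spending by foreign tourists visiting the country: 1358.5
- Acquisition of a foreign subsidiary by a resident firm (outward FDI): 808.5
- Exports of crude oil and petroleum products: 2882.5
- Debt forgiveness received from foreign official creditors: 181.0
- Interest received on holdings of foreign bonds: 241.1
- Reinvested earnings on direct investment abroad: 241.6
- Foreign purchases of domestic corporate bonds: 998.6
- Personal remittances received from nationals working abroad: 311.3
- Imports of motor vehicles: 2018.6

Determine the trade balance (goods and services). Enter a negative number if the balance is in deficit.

2038.5

Goods: -2018.6 + 2882.5 = 863.9
Services: -881.3 + 697.4 + 1358.5 = 1174.6
Trade balance = 863.9 + 1174.6 = 2038.5
(Excluded from the trade balance — secondary income: official development assistance provided to other countries 142.7, personal remittances received from nationals working abroad 311.3; financial account: purchases of foreign government bonds by domestic residents 1378.5, acquisition of a foreign subsidiary by a resident firm (outward FDI) 808.5, foreign purchases of domestic corporate bonds 998.6; capital account: debt forgiveness received from foreign official creditors 181.0; primary income: interest received on holdings of foreign bonds 241.1, reinvested earnings on direct investment abroad 241.6.)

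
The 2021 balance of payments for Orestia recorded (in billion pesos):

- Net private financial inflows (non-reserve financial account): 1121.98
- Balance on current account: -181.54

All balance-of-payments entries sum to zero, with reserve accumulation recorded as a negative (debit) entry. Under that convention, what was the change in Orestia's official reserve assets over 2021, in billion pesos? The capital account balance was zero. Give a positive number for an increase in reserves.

Official reserve transactions balance = -((-181.54) + 1121.98) = -940.44
An accumulation of reserves is recorded as a debit (negative entry), so the change in the stock of reserves is the negative of that balance.
Change in official reserves = -(-940.44) = 940.44

940.44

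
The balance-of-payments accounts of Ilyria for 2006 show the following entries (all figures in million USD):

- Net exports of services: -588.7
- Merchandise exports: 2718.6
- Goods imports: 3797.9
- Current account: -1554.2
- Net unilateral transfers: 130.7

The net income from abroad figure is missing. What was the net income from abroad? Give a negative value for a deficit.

-16.9

Current account = goods balance + services balance + net primary income + net secondary income
Sum of the known components = -1537.3
Net income from abroad = CA - (known components) = -1554.2 - (-1537.3) = -16.9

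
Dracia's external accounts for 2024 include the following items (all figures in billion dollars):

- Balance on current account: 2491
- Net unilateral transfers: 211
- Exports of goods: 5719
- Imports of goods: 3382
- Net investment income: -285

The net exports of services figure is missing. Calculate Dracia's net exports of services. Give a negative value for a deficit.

228

Current account = goods balance + services balance + net primary income + net secondary income
Sum of the known components = 2263
Net exports of services = CA - (known components) = 2491 - 2263 = 228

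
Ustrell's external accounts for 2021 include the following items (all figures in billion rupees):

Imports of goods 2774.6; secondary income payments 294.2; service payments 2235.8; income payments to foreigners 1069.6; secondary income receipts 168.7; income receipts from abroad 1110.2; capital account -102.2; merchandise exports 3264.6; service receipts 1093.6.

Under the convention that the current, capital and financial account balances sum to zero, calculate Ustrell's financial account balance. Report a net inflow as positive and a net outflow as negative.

839.3

Goods balance = 3264.6 - 2774.6 = 490.0
Services balance = 1093.6 - 2235.8 = -1142.2
Trade balance (goods + services) = 490.0 + (-1142.2) = -652.2
Net primary income = 1110.2 - 1069.6 = 40.6
Net secondary income = 168.7 - 294.2 = -125.5
Current account = -652.2 + 40.6 + (-125.5) = -737.1
Financial account = -(-737.1 + (-102.2)) = 839.3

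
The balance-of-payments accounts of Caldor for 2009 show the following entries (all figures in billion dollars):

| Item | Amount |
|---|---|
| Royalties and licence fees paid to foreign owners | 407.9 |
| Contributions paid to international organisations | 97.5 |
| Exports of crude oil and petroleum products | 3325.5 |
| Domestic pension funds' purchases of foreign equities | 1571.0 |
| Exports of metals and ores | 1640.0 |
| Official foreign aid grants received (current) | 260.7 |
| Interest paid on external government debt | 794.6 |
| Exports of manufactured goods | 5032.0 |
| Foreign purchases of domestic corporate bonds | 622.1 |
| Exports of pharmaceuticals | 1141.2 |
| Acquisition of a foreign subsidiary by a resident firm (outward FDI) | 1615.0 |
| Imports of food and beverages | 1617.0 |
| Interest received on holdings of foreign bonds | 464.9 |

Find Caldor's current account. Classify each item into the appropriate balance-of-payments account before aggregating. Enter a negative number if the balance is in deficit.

Goods: 5032.0 + 1640.0 + 1141.2 - 1617.0 + 3325.5 = 9521.7
Services: -407.9
Primary income: 464.9 - 794.6 = -329.7
Secondary income: 260.7 - 97.5 = 163.2
Current account = 9521.7 + (-407.9) + (-329.7) + 163.2 = 8947.3
(Excluded from the current account — financial account: domestic pension funds' purchases of foreign equities 1571.0, foreign purchases of domestic corporate bonds 622.1, acquisition of a foreign subsidiary by a resident firm (outward FDI) 1615.0.)

8947.3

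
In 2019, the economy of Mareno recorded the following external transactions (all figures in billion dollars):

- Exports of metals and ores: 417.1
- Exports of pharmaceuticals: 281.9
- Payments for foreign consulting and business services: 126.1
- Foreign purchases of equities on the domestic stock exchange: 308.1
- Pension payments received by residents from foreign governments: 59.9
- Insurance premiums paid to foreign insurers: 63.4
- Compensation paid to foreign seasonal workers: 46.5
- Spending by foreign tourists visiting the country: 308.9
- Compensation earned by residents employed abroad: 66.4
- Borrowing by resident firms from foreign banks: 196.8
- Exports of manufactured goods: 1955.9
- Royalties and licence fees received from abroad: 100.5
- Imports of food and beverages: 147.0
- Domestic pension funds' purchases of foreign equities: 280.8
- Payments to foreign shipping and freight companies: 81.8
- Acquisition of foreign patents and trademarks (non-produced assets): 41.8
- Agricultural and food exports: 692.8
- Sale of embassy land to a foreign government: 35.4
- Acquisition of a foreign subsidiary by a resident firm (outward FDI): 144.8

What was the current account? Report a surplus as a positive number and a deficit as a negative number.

Goods: 417.1 + 692.8 + 281.9 - 147.0 + 1955.9 = 3200.7
Services: -63.4 - 81.8 - 126.1 + 100.5 + 308.9 = 138.1
Primary income: -46.5 + 66.4 = 19.9
Secondary income: 59.9
Current account = 3200.7 + 138.1 + 19.9 + 59.9 = 3418.6
(Excluded from the current account — financial account: foreign purchases of equities on the domestic stock exchange 308.1, borrowing by resident firms from foreign banks 196.8, domestic pension funds' purchases of foreign equities 280.8, acquisition of a foreign subsidiary by a resident firm (outward FDI) 144.8; capital account: acquisition of foreign patents and trademarks (non-produced assets) 41.8, sale of embassy land to a foreign government 35.4.)

3418.6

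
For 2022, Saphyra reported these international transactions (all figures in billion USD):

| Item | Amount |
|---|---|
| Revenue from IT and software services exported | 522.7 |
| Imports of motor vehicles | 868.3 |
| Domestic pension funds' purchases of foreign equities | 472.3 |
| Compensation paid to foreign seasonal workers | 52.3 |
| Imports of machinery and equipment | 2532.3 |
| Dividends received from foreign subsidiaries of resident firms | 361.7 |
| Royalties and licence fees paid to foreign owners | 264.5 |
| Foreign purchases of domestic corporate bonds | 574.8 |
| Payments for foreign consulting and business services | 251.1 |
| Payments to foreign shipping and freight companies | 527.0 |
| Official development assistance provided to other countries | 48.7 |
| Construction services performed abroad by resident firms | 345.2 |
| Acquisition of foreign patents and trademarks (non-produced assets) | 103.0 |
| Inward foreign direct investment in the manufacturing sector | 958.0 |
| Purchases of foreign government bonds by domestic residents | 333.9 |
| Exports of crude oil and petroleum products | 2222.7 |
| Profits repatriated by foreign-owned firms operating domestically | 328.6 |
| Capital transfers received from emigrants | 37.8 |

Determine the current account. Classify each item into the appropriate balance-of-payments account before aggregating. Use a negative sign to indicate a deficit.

-1420.5

Goods: -2532.3 - 868.3 + 2222.7 = -1177.9
Services: -251.1 - 527.0 + 522.7 - 264.5 + 345.2 = -174.7
Primary income: 361.7 - 52.3 - 328.6 = -19.2
Secondary income: -48.7
Current account = (-1177.9) + (-174.7) + (-19.2) + (-48.7) = -1420.5
(Excluded from the current account — financial account: domestic pension funds' purchases of foreign equities 472.3, foreign purchases of domestic corporate bonds 574.8, inward foreign direct investment in the manufacturing sector 958.0, purchases of foreign government bonds by domestic residents 333.9; capital account: acquisition of foreign patents and trademarks (non-produced assets) 103.0, capital transfers received from emigrants 37.8.)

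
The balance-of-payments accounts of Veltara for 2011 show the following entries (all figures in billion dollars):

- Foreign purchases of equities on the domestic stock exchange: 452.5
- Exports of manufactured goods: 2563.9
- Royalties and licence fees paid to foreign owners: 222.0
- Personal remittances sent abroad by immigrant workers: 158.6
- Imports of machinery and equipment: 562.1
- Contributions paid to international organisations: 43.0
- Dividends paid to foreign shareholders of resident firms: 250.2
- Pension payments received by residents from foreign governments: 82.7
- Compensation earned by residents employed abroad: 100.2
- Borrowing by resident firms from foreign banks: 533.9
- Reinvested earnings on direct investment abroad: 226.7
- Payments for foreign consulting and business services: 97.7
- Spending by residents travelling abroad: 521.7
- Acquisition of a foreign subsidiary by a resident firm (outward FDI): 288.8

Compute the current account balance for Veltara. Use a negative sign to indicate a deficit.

1118.2

Goods: -562.1 + 2563.9 = 2001.8
Services: -222.0 - 97.7 - 521.7 = -841.4
Primary income: -250.2 + 226.7 + 100.2 = 76.7
Secondary income: 82.7 - 43.0 - 158.6 = -118.9
Current account = 2001.8 + (-841.4) + 76.7 + (-118.9) = 1118.2
(Excluded from the current account — financial account: foreign purchases of equities on the domestic stock exchange 452.5, borrowing by resident firms from foreign banks 533.9, acquisition of a foreign subsidiary by a resident firm (outward FDI) 288.8.)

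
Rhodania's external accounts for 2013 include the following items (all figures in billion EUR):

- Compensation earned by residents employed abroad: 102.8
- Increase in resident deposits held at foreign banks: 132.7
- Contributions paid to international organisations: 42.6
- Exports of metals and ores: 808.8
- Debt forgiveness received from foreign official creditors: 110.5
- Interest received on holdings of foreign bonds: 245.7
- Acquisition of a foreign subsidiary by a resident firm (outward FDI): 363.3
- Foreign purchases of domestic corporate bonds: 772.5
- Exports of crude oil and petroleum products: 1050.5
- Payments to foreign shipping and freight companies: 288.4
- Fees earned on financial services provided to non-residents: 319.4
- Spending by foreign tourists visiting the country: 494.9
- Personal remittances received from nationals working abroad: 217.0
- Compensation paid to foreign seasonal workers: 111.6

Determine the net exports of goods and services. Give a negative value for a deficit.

2385.2

Goods: 1050.5 + 808.8 = 1859.3
Services: -288.4 + 319.4 + 494.9 = 525.9
Trade balance = 1859.3 + 525.9 = 2385.2
(Excluded from the trade balance — primary income: compensation earned by residents employed abroad 102.8, interest received on holdings of foreign bonds 245.7, compensation paid to foreign seasonal workers 111.6; financial account: increase in resident deposits held at foreign banks 132.7, acquisition of a foreign subsidiary by a resident firm (outward FDI) 363.3, foreign purchases of domestic corporate bonds 772.5; secondary income: contributions paid to international organisations 42.6, personal remittances received from nationals working abroad 217.0; capital account: debt forgiveness received from foreign official creditors 110.5.)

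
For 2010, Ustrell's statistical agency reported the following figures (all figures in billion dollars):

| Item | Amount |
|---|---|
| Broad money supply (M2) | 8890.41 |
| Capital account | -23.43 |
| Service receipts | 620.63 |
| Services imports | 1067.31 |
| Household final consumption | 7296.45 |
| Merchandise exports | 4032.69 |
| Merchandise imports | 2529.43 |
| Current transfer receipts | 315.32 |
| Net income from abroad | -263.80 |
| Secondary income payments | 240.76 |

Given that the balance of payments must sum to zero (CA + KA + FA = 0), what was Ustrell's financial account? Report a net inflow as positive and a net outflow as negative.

-843.91

Goods balance = 4032.69 - 2529.43 = 1503.26
Services balance = 620.63 - 1067.31 = -446.68
Trade balance (goods + services) = 1503.26 + (-446.68) = 1056.58
Net primary income = -263.80
Net secondary income = 315.32 - 240.76 = 74.56
Current account = 1056.58 + (-263.80) + 74.56 = 867.34
Financial account = -(867.34 + (-23.43)) = -843.91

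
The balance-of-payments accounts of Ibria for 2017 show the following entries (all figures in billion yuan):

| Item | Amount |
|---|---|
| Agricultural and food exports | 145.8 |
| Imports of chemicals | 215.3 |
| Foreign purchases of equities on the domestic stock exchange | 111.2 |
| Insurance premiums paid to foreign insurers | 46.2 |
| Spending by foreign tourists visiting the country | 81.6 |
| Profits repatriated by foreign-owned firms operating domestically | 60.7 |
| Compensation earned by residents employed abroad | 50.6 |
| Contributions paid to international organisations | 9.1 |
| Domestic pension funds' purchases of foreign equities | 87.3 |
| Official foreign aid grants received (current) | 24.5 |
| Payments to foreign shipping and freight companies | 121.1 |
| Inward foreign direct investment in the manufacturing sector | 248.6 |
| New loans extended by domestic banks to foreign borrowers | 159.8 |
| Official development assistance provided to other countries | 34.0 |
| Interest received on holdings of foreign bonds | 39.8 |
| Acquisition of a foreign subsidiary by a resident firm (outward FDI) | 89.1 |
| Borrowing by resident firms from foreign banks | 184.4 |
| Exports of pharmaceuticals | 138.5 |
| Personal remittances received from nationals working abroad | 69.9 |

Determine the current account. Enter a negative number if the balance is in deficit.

Goods: 138.5 + 145.8 - 215.3 = 69.0
Services: -46.2 - 121.1 + 81.6 = -85.7
Primary income: 50.6 + 39.8 - 60.7 = 29.7
Secondary income: -34.0 + 69.9 - 9.1 + 24.5 = 51.3
Current account = 69.0 + (-85.7) + 29.7 + 51.3 = 64.3
(Excluded from the current account — financial account: foreign purchases of equities on the domestic stock exchange 111.2, domestic pension funds' purchases of foreign equities 87.3, inward foreign direct investment in the manufacturing sector 248.6, new loans extended by domestic banks to foreign borrowers 159.8, acquisition of a foreign subsidiary by a resident firm (outward FDI) 89.1, borrowing by resident firms from foreign banks 184.4.)

64.3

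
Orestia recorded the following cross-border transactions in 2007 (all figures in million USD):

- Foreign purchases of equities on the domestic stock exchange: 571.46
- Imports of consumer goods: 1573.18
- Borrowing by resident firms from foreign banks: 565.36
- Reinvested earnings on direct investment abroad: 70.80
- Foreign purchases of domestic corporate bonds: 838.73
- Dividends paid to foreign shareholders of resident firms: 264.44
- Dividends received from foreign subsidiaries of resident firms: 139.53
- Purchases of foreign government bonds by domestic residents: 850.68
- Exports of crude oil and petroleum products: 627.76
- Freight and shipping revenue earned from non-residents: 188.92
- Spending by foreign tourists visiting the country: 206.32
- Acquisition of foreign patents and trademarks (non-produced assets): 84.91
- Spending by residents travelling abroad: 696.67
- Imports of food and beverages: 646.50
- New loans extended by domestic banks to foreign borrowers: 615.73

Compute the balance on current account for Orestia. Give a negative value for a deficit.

Goods: 627.76 - 646.50 - 1573.18 = -1591.92
Services: -696.67 + 188.92 + 206.32 = -301.43
Primary income: 70.80 + 139.53 - 264.44 = -54.11
Current account = (-1591.92) + (-301.43) + (-54.11) = -1947.46
(Excluded from the current account — financial account: foreign purchases of equities on the domestic stock exchange 571.46, borrowing by resident firms from foreign banks 565.36, foreign purchases of domestic corporate bonds 838.73, purchases of foreign government bonds by domestic residents 850.68, new loans extended by domestic banks to foreign borrowers 615.73; capital account: acquisition of foreign patents and trademarks (non-produced assets) 84.91.)

-1947.46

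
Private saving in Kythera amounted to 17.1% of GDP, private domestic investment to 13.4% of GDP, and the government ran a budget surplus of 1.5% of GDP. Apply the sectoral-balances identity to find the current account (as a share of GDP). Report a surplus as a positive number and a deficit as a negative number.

5.2

By the sectoral-balances identity, CA = (S_private - I) + (T - G).
Private balance = 17.1 - 13.4 = 3.7
Government balance (T - G) = 1.5
CA = 3.7 + 1.5 = 5.2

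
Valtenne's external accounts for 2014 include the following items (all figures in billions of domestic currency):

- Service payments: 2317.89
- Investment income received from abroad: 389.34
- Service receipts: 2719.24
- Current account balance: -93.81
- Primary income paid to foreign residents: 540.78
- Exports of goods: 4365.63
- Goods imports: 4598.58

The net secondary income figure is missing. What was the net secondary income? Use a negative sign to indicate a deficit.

Current account = goods balance + services balance + net primary income + net secondary income
Sum of the known components = 16.96
Net secondary income = CA - (known components) = -93.81 - 16.96 = -110.77

-110.77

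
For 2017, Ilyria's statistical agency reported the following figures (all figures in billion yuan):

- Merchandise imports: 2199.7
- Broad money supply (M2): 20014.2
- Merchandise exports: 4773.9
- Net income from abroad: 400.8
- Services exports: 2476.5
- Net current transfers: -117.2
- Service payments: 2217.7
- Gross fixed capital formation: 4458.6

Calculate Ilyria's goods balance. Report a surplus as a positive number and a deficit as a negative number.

2574.2

Goods balance = 4773.9 - 2199.7 = 2574.2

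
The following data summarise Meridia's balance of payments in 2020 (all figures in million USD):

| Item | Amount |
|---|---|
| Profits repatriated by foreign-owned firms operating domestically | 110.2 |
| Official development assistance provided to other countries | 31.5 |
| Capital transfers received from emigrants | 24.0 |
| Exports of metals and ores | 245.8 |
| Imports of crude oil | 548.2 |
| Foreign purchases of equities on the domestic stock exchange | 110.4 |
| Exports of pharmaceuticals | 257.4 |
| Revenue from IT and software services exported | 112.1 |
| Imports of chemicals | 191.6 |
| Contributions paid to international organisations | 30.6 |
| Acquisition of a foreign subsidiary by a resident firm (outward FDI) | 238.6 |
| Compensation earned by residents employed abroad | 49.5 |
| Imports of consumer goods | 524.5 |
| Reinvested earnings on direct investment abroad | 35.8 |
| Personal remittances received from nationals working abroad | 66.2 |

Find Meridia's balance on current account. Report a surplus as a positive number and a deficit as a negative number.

-669.8

Goods: -524.5 + 257.4 - 548.2 + 245.8 - 191.6 = -761.1
Services: 112.1
Primary income: -110.2 + 49.5 + 35.8 = -24.9
Secondary income: -31.5 - 30.6 + 66.2 = 4.1
Current account = (-761.1) + 112.1 + (-24.9) + 4.1 = -669.8
(Excluded from the current account — capital account: capital transfers received from emigrants 24.0; financial account: foreign purchases of equities on the domestic stock exchange 110.4, acquisition of a foreign subsidiary by a resident firm (outward FDI) 238.6.)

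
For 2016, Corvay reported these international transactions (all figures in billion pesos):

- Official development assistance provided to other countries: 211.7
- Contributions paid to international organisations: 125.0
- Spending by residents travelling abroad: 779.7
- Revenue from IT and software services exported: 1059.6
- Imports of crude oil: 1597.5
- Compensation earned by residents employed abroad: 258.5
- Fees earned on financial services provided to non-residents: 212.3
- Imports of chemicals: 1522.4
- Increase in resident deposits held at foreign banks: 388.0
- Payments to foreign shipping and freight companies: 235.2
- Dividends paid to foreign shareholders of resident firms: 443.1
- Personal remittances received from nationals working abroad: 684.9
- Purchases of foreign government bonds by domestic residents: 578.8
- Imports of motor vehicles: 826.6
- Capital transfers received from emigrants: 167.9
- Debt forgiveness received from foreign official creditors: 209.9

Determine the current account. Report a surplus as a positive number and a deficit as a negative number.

Goods: -1522.4 - 1597.5 - 826.6 = -3946.5
Services: 1059.6 - 779.7 + 212.3 - 235.2 = 257.0
Primary income: -443.1 + 258.5 = -184.6
Secondary income: -125.0 - 211.7 + 684.9 = 348.2
Current account = (-3946.5) + 257.0 + (-184.6) + 348.2 = -3525.9
(Excluded from the current account — financial account: increase in resident deposits held at foreign banks 388.0, purchases of foreign government bonds by domestic residents 578.8; capital account: capital transfers received from emigrants 167.9, debt forgiveness received from foreign official creditors 209.9.)

-3525.9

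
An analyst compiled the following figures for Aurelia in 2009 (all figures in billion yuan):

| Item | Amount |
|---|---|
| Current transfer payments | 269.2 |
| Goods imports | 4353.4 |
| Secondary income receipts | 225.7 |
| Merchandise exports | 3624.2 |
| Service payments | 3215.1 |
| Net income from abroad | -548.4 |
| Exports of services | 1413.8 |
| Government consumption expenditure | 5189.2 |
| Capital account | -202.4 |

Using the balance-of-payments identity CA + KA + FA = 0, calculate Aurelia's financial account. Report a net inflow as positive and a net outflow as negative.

Goods balance = 3624.2 - 4353.4 = -729.2
Services balance = 1413.8 - 3215.1 = -1801.3
Trade balance (goods + services) = -729.2 + (-1801.3) = -2530.5
Net primary income = -548.4
Net secondary income = 225.7 - 269.2 = -43.5
Current account = -2530.5 + (-548.4) + (-43.5) = -3122.4
Financial account = -(-3122.4 + (-202.4)) = 3324.8

3324.8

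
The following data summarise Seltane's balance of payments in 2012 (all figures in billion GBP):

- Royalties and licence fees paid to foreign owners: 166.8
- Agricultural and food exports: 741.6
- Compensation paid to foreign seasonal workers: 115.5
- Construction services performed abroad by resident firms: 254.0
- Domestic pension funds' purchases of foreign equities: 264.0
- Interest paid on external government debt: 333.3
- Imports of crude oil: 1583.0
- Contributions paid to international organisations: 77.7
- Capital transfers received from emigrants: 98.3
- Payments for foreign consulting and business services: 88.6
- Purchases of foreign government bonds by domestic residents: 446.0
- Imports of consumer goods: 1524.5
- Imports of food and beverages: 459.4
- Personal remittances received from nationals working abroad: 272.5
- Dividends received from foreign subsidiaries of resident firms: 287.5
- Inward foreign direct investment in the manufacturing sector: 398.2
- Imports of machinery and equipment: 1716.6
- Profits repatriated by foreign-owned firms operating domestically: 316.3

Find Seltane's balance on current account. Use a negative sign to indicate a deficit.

-4826.1

Goods: -1524.5 - 1716.6 + 741.6 - 459.4 - 1583.0 = -4541.9
Services: 254.0 - 88.6 - 166.8 = -1.4
Primary income: -115.5 - 333.3 - 316.3 + 287.5 = -477.6
Secondary income: -77.7 + 272.5 = 194.8
Current account = (-4541.9) + (-1.4) + (-477.6) + 194.8 = -4826.1
(Excluded from the current account — financial account: domestic pension funds' purchases of foreign equities 264.0, purchases of foreign government bonds by domestic residents 446.0, inward foreign direct investment in the manufacturing sector 398.2; capital account: capital transfers received from emigrants 98.3.)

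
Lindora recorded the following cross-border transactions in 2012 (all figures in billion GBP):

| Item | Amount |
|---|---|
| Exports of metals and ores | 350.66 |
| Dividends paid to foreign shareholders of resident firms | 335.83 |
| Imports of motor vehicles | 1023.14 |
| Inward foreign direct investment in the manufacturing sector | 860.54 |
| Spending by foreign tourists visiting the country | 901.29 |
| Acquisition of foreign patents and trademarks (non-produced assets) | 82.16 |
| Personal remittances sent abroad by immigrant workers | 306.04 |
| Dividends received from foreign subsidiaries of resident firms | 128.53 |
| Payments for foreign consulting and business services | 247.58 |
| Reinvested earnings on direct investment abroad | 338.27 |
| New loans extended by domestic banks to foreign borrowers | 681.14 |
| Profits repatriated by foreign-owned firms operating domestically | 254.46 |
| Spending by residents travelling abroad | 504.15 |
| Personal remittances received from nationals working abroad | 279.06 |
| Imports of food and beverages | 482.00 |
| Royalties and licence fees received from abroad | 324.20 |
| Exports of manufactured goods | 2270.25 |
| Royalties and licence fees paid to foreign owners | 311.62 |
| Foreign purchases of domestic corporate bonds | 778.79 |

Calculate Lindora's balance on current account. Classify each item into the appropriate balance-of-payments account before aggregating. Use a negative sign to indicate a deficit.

Goods: -482.00 - 1023.14 + 2270.25 + 350.66 = 1115.77
Services: -311.62 + 324.20 - 247.58 - 504.15 + 901.29 = 162.14
Primary income: 128.53 - 335.83 + 338.27 - 254.46 = -123.49
Secondary income: -306.04 + 279.06 = -26.98
Current account = 1115.77 + 162.14 + (-123.49) + (-26.98) = 1127.44
(Excluded from the current account — financial account: inward foreign direct investment in the manufacturing sector 860.54, new loans extended by domestic banks to foreign borrowers 681.14, foreign purchases of domestic corporate bonds 778.79; capital account: acquisition of foreign patents and trademarks (non-produced assets) 82.16.)

1127.44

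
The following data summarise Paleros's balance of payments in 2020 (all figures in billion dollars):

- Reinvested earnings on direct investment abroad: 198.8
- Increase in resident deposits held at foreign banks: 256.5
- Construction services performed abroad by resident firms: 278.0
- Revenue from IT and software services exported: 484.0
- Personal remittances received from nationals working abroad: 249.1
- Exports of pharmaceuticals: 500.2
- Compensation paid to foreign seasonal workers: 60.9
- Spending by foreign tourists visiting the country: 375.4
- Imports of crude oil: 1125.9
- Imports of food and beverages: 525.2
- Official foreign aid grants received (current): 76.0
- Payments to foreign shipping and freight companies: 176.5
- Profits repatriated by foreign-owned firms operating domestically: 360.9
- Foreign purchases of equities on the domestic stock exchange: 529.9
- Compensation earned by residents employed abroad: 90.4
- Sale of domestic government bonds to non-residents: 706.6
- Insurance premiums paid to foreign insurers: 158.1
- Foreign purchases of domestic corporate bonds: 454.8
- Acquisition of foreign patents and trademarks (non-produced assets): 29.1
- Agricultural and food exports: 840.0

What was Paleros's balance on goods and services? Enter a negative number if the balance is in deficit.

491.9

Goods: -1125.9 - 525.2 + 840.0 + 500.2 = -310.9
Services: 375.4 - 158.1 - 176.5 + 484.0 + 278.0 = 802.8
Trade balance = -310.9 + 802.8 = 491.9
(Excluded from the trade balance — primary income: reinvested earnings on direct investment abroad 198.8, compensation paid to foreign seasonal workers 60.9, profits repatriated by foreign-owned firms operating domestically 360.9, compensation earned by residents employed abroad 90.4; financial account: increase in resident deposits held at foreign banks 256.5, foreign purchases of equities on the domestic stock exchange 529.9, sale of domestic government bonds to non-residents 706.6, foreign purchases of domestic corporate bonds 454.8; secondary income: personal remittances received from nationals working abroad 249.1, official foreign aid grants received (current) 76.0; capital account: acquisition of foreign patents and trademarks (non-produced assets) 29.1.)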